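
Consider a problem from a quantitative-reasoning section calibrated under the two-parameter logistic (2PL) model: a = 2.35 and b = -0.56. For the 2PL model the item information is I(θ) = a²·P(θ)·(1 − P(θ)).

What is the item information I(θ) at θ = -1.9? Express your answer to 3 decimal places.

0.218

P = 1/(1+e^{3.1490}) = 0.0411
P(1−P) = 0.0411 × 0.9589 = 0.0394
I = a² × P(1−P) = 2.35² × 0.0394 = 0.21780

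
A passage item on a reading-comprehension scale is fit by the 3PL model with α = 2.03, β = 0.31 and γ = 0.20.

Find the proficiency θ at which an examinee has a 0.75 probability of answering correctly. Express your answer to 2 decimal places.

P(θ) = γ + (1 − γ) · 1 / (1 + exp(−α(θ − β)))
Remove guessing floor: (0.75 − 0.20)/(1 − 0.20) = 0.6875
logit = ln(0.6875/0.3125) = 0.7885
θ = β + logit/(α) = 0.31 + 0.7885/2.0300 = 0.6984

0.70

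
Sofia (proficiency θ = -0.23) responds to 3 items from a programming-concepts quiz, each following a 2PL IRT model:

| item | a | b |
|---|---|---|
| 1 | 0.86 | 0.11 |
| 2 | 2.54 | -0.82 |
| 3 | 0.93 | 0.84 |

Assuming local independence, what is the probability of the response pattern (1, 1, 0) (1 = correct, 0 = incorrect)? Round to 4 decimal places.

P(θ) = 1 / (1 + exp(−a(θ − b)))
P_1 = 1/(1+e^{0.2924}) = 0.4274
P_2 = 1/(1+e^{-1.4986}) = 0.8174
P_3 = 1/(1+e^{0.9951}) = 0.2699
L = P_1 × P_2 × (1−P_3) = 0.4274 × 0.8174 × 0.7301 = 0.25506

0.2551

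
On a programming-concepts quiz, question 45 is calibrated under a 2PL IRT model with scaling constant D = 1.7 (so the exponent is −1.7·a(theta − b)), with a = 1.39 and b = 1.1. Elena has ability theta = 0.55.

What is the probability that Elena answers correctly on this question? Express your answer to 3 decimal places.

P(theta) = 1 / (1 + exp(−D·a(theta − b)))
Exponent: 1.7 × 1.39 × (0.55 − 1.1) = -1.2997
1/(1 + e^{1.2997}) = 0.2142
P = 0.2142

0.214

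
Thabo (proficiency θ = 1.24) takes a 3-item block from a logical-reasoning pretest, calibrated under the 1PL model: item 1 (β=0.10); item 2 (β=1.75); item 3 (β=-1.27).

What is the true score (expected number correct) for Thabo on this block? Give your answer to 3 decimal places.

2.058

P(θ) = 1 / (1 + exp(−(θ − β)))
P_1 = 1/(1+e^{-1.1400}) = 0.7577
P_2 = 1/(1+e^{0.5100}) = 0.3752
P_3 = 1/(1+e^{-2.5100}) = 0.9248
E[score] = 0.7577 + 0.3752 + 0.9248 = 2.0577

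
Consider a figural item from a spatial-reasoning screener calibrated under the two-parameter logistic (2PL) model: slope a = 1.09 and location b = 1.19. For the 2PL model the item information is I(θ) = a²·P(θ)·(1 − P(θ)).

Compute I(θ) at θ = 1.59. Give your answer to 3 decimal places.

0.283

P = 1/(1+e^{-0.4360}) = 0.6073
P(1−P) = 0.6073 × 0.3927 = 0.2385
I = a² × P(1−P) = 1.09² × 0.2385 = 0.28334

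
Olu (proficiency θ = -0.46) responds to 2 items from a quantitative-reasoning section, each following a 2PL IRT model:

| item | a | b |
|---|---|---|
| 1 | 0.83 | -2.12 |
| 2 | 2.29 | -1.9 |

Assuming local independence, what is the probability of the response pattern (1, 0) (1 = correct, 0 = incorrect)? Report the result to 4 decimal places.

0.0285

P(θ) = 1 / (1 + exp(−a(θ − b)))
P_1 = 1/(1+e^{-1.3778}) = 0.7986
P_2 = 1/(1+e^{-3.2976}) = 0.9643
L = P_1 × (1−P_2) = 0.7986 × 0.0357 = 0.02847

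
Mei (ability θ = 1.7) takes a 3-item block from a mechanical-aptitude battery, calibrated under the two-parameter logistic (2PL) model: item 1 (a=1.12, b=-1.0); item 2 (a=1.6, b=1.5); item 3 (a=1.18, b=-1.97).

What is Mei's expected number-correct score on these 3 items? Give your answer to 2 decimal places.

2.52

P(θ) = 1 / (1 + exp(−a(θ − b)))
P_1 = 1/(1+e^{-3.0240}) = 0.9536
P_2 = 1/(1+e^{-0.3200}) = 0.5793
P_3 = 1/(1+e^{-4.3306}) = 0.9870
E[score] = 0.9536 + 0.5793 + 0.9870 = 2.5200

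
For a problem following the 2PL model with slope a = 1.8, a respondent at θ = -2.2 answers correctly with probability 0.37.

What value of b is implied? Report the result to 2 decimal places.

P(θ) = 1 / (1 + exp(−a(θ − b)))
logit(0.37) = ln(0.37/0.63) = -0.5322
b = θ − logit/(a) = -2.2 − (-0.5322)/1.8000 = -1.9043

-1.90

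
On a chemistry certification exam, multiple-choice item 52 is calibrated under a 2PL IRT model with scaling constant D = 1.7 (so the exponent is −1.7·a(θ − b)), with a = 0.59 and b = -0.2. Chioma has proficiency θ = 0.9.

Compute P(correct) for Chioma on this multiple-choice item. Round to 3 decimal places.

0.751

P(θ) = 1 / (1 + exp(−D·a(θ − b)))
Exponent: 1.7 × 0.59 × (0.9 − (-0.2)) = 1.1033
1/(1 + e^{-1.1033}) = 0.7509
P = 0.7509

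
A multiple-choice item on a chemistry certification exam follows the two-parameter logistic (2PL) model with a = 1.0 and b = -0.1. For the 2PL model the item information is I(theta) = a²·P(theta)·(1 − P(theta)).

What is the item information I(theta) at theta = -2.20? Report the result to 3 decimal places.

P = 1/(1+e^{2.1000}) = 0.1091
P(1−P) = 0.1091 × 0.8909 = 0.0972
I = a² × P(1−P) = 1.0² × 0.0972 = 0.09719

0.097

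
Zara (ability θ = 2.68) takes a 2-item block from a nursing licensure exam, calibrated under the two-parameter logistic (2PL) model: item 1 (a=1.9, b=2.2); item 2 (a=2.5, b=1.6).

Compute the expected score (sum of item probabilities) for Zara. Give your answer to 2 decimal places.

P(θ) = 1 / (1 + exp(−a(θ − b)))
P_1 = 1/(1+e^{-0.9120}) = 0.7134
P_2 = 1/(1+e^{-2.7000}) = 0.9370
E[score] = 0.7134 + 0.9370 = 1.6504

1.65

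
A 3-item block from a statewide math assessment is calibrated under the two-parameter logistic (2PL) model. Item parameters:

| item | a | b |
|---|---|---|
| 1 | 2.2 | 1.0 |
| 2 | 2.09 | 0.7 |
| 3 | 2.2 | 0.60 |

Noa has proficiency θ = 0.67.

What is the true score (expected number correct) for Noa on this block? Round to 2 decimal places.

1.35

P(θ) = 1 / (1 + exp(−a(θ − b)))
P_1 = 1/(1+e^{0.7260}) = 0.3261
P_2 = 1/(1+e^{0.0627}) = 0.4843
P_3 = 1/(1+e^{-0.1540}) = 0.5384
E[score] = 0.3261 + 0.4843 + 0.5384 = 1.3488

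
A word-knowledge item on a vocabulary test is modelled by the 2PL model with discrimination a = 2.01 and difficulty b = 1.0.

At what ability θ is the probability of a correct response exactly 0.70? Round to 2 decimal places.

1.42

P(θ) = 1 / (1 + exp(−a(θ − b)))
logit = ln(0.7000/0.3000) = 0.8473
θ = b + logit/(a) = 1.0 + 0.8473/2.0100 = 1.4215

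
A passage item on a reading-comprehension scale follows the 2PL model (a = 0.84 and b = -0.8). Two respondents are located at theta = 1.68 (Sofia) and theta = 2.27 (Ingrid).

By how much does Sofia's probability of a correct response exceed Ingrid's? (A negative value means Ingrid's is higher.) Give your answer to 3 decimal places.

-0.040

P(theta) = 1 / (1 + exp(−a(theta − b)))
P(Sofia) = 0.8893  [exponent 2.0832]
P(Ingrid) = 0.9295  [exponent 2.5788]
Difference = 0.8893 − 0.9295 = -0.0402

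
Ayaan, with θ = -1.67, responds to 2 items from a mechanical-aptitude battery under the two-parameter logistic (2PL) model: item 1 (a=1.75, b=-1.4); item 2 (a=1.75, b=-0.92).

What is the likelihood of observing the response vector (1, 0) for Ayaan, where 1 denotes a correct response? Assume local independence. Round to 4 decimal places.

P(θ) = 1 / (1 + exp(−a(θ − b)))
P_1 = 1/(1+e^{0.4725}) = 0.3840
P_2 = 1/(1+e^{1.3125}) = 0.2121
L = P_1 × (1−P_2) = 0.3840 × 0.7879 = 0.30259

0.3026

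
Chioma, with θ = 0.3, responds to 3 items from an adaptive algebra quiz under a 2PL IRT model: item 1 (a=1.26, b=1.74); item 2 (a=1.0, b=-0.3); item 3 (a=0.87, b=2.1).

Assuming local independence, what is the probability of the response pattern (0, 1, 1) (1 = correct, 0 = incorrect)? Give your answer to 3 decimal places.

P(θ) = 1 / (1 + exp(−a(θ − b)))
P_1 = 1/(1+e^{1.8144}) = 0.1401
P_2 = 1/(1+e^{-0.6000}) = 0.6457
P_3 = 1/(1+e^{1.5660}) = 0.1728
L = (1−P_1) × P_2 × P_3 = 0.8599 × 0.6457 × 0.1728 = 0.09593

0.096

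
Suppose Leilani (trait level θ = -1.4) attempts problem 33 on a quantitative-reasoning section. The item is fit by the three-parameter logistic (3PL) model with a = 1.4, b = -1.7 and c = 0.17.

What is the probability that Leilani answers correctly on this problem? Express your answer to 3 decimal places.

P(θ) = c + (1 − c) · 1 / (1 + exp(−a(θ − b)))
Exponent: 1.4 × (-1.4 − (-1.7)) = 0.4200
1/(1 + e^{-0.4200}) = 0.6035
P = 0.17 + 0.83 × 0.6035 = 0.6709

0.671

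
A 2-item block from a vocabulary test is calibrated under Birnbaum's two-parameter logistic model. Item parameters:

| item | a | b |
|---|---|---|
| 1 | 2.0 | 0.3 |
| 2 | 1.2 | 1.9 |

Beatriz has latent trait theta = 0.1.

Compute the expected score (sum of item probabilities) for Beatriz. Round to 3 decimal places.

P(theta) = 1 / (1 + exp(−a(theta − b)))
P_1 = 1/(1+e^{0.4000}) = 0.4013
P_2 = 1/(1+e^{2.1600}) = 0.1034
E[score] = 0.4013 + 0.1034 = 0.5047

0.505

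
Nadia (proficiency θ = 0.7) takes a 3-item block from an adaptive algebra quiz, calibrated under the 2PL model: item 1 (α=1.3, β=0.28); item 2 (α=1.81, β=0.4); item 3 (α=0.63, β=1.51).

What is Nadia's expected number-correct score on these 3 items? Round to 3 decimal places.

1.641

P(θ) = 1 / (1 + exp(−α(θ − β)))
P_1 = 1/(1+e^{-0.5460}) = 0.6332
P_2 = 1/(1+e^{-0.5430}) = 0.6325
P_3 = 1/(1+e^{0.5103}) = 0.3751
E[score] = 0.6332 + 0.6325 + 0.3751 = 1.6408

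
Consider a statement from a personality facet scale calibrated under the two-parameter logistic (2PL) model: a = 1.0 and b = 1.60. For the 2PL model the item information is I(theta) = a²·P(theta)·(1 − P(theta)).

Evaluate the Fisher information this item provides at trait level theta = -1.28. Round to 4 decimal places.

0.0503

P = 1/(1+e^{2.8800}) = 0.0532
P(1−P) = 0.0532 × 0.9468 = 0.0503
I = a² × P(1−P) = 1.0² × 0.0503 = 0.05033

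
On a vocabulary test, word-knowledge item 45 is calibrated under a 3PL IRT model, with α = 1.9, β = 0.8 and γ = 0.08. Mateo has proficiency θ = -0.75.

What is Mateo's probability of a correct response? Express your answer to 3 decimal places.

P(θ) = γ + (1 − γ) · 1 / (1 + exp(−α(θ − β)))
Exponent: 1.9 × (-0.75 − 0.8) = -2.9450
1/(1 + e^{2.9450}) = 0.0500
P = 0.08 + 0.92 × 0.0500 = 0.1260

0.126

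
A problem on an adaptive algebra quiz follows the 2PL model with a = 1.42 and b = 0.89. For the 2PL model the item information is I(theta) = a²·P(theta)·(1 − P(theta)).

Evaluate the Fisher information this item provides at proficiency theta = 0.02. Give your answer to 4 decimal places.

P = 1/(1+e^{1.2354}) = 0.2252
P(1−P) = 0.2252 × 0.7748 = 0.1745
I = a² × P(1−P) = 1.42² × 0.1745 = 0.35187

0.3519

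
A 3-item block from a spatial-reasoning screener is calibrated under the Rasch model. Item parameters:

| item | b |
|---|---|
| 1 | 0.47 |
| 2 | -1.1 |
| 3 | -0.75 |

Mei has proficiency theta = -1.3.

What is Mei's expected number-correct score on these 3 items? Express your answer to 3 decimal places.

0.962

P(theta) = 1 / (1 + exp(−(theta − b)))
P_1 = 1/(1+e^{1.7700}) = 0.1455
P_2 = 1/(1+e^{0.2000}) = 0.4502
P_3 = 1/(1+e^{0.5500}) = 0.3659
E[score] = 0.1455 + 0.4502 + 0.3659 = 0.9616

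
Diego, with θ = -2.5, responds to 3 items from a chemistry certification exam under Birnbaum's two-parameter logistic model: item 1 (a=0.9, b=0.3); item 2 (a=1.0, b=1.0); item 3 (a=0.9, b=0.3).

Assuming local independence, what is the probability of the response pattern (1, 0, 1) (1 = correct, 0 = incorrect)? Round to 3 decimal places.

0.005

P(θ) = 1 / (1 + exp(−a(θ − b)))
P_1 = 1/(1+e^{2.5200}) = 0.0745
P_2 = 1/(1+e^{3.5000}) = 0.0293
P_3 = 1/(1+e^{2.5200}) = 0.0745
L = P_1 × (1−P_2) × P_3 = 0.0745 × 0.9707 × 0.0745 = 0.00538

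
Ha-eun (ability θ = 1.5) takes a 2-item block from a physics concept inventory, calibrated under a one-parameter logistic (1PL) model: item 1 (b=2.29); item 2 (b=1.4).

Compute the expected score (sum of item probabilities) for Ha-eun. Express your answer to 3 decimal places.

P(θ) = 1 / (1 + exp(−(θ − b)))
P_1 = 1/(1+e^{0.7900}) = 0.3122
P_2 = 1/(1+e^{-0.1000}) = 0.5250
E[score] = 0.3122 + 0.5250 = 0.8371

0.837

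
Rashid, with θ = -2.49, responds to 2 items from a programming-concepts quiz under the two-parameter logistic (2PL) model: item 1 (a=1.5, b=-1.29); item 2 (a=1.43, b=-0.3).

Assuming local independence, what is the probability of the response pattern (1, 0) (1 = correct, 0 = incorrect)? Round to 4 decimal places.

P(θ) = 1 / (1 + exp(−a(θ − b)))
P_1 = 1/(1+e^{1.8000}) = 0.1419
P_2 = 1/(1+e^{3.1317}) = 0.0418
L = P_1 × (1−P_2) = 0.1419 × 0.9582 = 0.13592

0.1359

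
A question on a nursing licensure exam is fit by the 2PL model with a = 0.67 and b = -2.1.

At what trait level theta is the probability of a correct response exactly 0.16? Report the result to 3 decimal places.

-4.575

P(theta) = 1 / (1 + exp(−a(theta − b)))
logit = ln(0.1600/0.8400) = -1.6582
theta = b + logit/(a) = -2.1 + (-1.6582)/0.6700 = -4.5750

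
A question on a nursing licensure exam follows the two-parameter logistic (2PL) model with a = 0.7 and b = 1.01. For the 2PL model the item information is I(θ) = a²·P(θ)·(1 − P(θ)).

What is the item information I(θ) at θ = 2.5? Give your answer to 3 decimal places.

P = 1/(1+e^{-1.0430}) = 0.7394
P(1−P) = 0.7394 × 0.2606 = 0.1927
I = a² × P(1−P) = 0.7² × 0.1927 = 0.09441

0.094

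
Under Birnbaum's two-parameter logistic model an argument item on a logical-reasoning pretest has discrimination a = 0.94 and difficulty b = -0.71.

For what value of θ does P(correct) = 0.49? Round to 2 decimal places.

P(θ) = 1 / (1 + exp(−a(θ − b)))
logit = ln(0.4900/0.5100) = -0.0400
θ = b + logit/(a) = -0.71 + (-0.0400)/0.9400 = -0.7526

-0.75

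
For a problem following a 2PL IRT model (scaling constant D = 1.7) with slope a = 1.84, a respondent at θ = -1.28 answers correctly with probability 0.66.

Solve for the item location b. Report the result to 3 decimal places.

P(θ) = 1 / (1 + exp(−D·a(θ − b)))
logit(0.66) = ln(0.66/0.34) = 0.6633
b = θ − logit/(1.7·a) = -1.28 − 0.6633/3.1280 = -1.4921

-1.492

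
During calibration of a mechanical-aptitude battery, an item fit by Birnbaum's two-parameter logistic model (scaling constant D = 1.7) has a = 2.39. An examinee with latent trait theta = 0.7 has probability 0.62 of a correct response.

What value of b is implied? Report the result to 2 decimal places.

P(theta) = 1 / (1 + exp(−D·a(theta − b)))
logit(0.62) = ln(0.62/0.38) = 0.4895
b = theta − logit/(1.7·a) = 0.7 − 0.4895/4.0630 = 0.5795

0.58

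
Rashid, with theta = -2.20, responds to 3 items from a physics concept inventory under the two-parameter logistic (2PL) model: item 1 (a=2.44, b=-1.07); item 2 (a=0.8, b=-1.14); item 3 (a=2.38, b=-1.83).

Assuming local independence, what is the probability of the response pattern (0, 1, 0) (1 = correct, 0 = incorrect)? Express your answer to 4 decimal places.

P(theta) = 1 / (1 + exp(−a(theta − b)))
P_1 = 1/(1+e^{2.7572}) = 0.0597
P_2 = 1/(1+e^{0.8480}) = 0.2999
P_3 = 1/(1+e^{0.8806}) = 0.2931
L = (1−P_1) × P_2 × (1−P_3) = 0.9403 × 0.2999 × 0.7069 = 0.19933

0.1993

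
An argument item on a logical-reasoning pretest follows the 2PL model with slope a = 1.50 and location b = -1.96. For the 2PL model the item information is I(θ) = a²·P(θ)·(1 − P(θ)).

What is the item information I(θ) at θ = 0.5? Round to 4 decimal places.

P = 1/(1+e^{-3.6900}) = 0.9756
P(1−P) = 0.9756 × 0.0244 = 0.0238
I = a² × P(1−P) = 1.50² × 0.0238 = 0.05348

0.0535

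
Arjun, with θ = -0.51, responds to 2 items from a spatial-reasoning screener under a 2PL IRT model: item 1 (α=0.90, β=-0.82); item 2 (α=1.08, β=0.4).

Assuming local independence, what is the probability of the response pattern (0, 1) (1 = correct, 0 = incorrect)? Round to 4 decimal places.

P(θ) = 1 / (1 + exp(−α(θ − β)))
P_1 = 1/(1+e^{-0.2790}) = 0.5693
P_2 = 1/(1+e^{0.9828}) = 0.2723
L = (1−P_1) × P_2 = 0.4307 × 0.2723 = 0.11730

0.1173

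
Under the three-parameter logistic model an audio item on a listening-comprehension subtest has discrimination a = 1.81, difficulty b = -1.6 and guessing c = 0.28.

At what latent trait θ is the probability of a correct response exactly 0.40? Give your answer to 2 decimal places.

P(θ) = c + (1 − c) · 1 / (1 + exp(−a(θ − b)))
Remove guessing floor: (0.40 − 0.28)/(1 − 0.28) = 0.1667
logit = ln(0.1667/0.8333) = -1.6094
θ = b + logit/(a) = -1.6 + (-1.6094)/1.8100 = -2.4892

-2.49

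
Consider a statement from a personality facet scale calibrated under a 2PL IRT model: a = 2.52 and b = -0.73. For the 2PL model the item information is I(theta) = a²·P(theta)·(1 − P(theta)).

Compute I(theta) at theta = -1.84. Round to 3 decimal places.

P = 1/(1+e^{2.7972}) = 0.0575
P(1−P) = 0.0575 × 0.9425 = 0.0542
I = a² × P(1−P) = 2.52² × 0.0542 = 0.34402

0.344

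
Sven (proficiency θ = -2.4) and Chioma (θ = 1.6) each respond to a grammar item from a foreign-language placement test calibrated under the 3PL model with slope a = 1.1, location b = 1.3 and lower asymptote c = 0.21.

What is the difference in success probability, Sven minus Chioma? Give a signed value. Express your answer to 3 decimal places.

-0.446

P(θ) = c + (1 − c) · 1 / (1 + exp(−a(θ − b)))
P(Sven) = 0.2233  [exponent -4.0700]
P(Chioma) = 0.6696  [exponent 0.3300]
Difference = 0.2233 − 0.6696 = -0.4463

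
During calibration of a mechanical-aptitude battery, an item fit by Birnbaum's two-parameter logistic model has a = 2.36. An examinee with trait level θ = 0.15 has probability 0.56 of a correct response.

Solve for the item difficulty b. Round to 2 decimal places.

P(θ) = 1 / (1 + exp(−a(θ − b)))
logit(0.56) = ln(0.56/0.44) = 0.2412
b = θ − logit/(a) = 0.15 − 0.2412/2.3600 = 0.0478

0.05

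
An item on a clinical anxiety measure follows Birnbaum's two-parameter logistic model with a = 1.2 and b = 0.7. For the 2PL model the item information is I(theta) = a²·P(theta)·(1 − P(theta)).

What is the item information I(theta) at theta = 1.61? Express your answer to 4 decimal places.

P = 1/(1+e^{-1.0920}) = 0.7488
P(1−P) = 0.7488 × 0.2512 = 0.1881
I = a² × P(1−P) = 1.2² × 0.1881 = 0.27089

0.2709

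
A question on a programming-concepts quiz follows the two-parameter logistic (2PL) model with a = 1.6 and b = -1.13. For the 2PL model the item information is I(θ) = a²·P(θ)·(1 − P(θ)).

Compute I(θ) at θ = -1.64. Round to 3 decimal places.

0.544

P = 1/(1+e^{0.8160}) = 0.3066
P(1−P) = 0.3066 × 0.6934 = 0.2126
I = a² × P(1−P) = 1.6² × 0.2126 = 0.54426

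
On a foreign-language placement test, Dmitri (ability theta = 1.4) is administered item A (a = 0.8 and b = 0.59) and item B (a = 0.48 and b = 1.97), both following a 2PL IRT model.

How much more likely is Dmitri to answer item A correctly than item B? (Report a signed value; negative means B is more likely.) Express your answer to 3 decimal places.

0.225

P(theta) = 1 / (1 + exp(−a(theta − b)))
P_A = 0.6566
P_B = 0.4320
P_A − P_B = 0.2245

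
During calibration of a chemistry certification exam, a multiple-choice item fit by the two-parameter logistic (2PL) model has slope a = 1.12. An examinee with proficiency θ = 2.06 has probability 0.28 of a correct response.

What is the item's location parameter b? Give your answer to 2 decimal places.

2.90

P(θ) = 1 / (1 + exp(−a(θ − b)))
logit(0.28) = ln(0.28/0.72) = -0.9445
b = θ − logit/(a) = 2.06 − (-0.9445)/1.1200 = 2.9033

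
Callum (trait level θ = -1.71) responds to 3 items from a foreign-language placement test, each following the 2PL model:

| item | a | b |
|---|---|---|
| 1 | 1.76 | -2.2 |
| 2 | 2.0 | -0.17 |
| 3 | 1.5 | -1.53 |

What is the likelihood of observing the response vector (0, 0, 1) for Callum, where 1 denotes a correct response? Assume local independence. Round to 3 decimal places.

P(θ) = 1 / (1 + exp(−a(θ − b)))
P_1 = 1/(1+e^{-0.8624}) = 0.7032
P_2 = 1/(1+e^{3.0800}) = 0.0439
P_3 = 1/(1+e^{0.2700}) = 0.4329
L = (1−P_1) × (1−P_2) × P_3 = 0.2968 × 0.9561 × 0.4329 = 0.12286

0.123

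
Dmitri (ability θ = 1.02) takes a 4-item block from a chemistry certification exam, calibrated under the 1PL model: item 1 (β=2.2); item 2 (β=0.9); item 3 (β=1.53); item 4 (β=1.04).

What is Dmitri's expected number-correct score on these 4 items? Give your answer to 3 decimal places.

P(θ) = 1 / (1 + exp(−(θ − β)))
P_1 = 1/(1+e^{1.1800}) = 0.2351
P_2 = 1/(1+e^{-0.1200}) = 0.5300
P_3 = 1/(1+e^{0.5100}) = 0.3752
P_4 = 1/(1+e^{0.0200}) = 0.4950
E[score] = 0.2351 + 0.5300 + 0.3752 + 0.4950 = 1.6352

1.635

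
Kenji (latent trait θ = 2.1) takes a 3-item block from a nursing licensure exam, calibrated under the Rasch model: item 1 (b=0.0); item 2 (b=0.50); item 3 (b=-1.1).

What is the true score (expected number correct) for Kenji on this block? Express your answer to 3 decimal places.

P(θ) = 1 / (1 + exp(−(θ − b)))
P_1 = 1/(1+e^{-2.1000}) = 0.8909
P_2 = 1/(1+e^{-1.6000}) = 0.8320
P_3 = 1/(1+e^{-3.2000}) = 0.9608
E[score] = 0.8909 + 0.8320 + 0.9608 = 2.6838

2.684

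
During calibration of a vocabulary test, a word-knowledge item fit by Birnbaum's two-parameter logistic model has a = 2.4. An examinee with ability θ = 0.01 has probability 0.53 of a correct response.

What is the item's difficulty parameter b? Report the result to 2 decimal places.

P(θ) = 1 / (1 + exp(−a(θ − b)))
logit(0.53) = ln(0.53/0.47) = 0.1201
b = θ − logit/(a) = 0.01 − 0.1201/2.4000 = -0.0401

-0.04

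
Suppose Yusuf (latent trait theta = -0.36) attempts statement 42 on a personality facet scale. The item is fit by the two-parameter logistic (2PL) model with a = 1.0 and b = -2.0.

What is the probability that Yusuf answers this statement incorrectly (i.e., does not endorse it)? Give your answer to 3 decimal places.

0.162

P(theta) = 1 / (1 + exp(−a(theta − b)))
Exponent: 1.0 × (-0.36 − (-2.0)) = 1.6400
1/(1 + e^{-1.6400}) = 0.8375
P(incorrect) = 1 − 0.8375 = 0.1625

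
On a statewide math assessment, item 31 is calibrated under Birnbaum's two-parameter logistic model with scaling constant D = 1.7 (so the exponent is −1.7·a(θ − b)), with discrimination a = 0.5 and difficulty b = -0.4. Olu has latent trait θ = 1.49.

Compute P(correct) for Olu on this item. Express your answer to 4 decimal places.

0.8329

P(θ) = 1 / (1 + exp(−D·a(θ − b)))
Exponent: 1.7 × 0.5 × (1.49 − (-0.4)) = 1.6065
1/(1 + e^{-1.6065}) = 0.8329
P = 0.8329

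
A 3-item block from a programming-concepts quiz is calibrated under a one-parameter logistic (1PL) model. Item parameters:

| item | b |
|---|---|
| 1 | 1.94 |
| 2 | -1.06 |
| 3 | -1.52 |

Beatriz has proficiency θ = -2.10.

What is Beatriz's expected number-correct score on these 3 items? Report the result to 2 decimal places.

0.64

P(θ) = 1 / (1 + exp(−(θ − b)))
P_1 = 1/(1+e^{4.0400}) = 0.0173
P_2 = 1/(1+e^{1.0400}) = 0.2611
P_3 = 1/(1+e^{0.5800}) = 0.3589
E[score] = 0.0173 + 0.2611 + 0.3589 = 0.6374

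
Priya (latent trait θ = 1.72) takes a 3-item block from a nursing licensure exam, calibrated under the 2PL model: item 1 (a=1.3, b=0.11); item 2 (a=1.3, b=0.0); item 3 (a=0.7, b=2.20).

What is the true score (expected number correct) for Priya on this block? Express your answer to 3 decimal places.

2.210

P(θ) = 1 / (1 + exp(−a(θ − b)))
P_1 = 1/(1+e^{-2.0930}) = 0.8902
P_2 = 1/(1+e^{-2.2360}) = 0.9034
P_3 = 1/(1+e^{0.3360}) = 0.4168
E[score] = 0.8902 + 0.9034 + 0.4168 = 2.2104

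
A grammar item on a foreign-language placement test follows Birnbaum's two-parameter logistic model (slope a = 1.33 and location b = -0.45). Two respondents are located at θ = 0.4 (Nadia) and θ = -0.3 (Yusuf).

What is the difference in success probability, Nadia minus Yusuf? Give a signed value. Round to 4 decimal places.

P(θ) = 1 / (1 + exp(−a(θ − b)))
P(Nadia) = 0.7559  [exponent 1.1305]
P(Yusuf) = 0.5497  [exponent 0.1995]
Difference = 0.7559 − 0.5497 = 0.2062

0.2062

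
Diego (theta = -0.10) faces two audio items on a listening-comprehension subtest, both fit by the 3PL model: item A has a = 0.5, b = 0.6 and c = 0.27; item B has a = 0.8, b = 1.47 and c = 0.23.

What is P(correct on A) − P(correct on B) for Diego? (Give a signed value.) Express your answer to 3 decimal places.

P(theta) = c + (1 − c) · 1 / (1 + exp(−a(theta − b)))
P_A = 0.5718
P_B = 0.4007
P_A − P_B = 0.1711

0.171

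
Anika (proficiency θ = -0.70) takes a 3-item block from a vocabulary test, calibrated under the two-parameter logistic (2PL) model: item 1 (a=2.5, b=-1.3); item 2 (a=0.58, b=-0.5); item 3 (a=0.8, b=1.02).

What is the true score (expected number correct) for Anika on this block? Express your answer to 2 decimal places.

P(θ) = 1 / (1 + exp(−a(θ − b)))
P_1 = 1/(1+e^{-1.5000}) = 0.8176
P_2 = 1/(1+e^{0.1160}) = 0.4710
P_3 = 1/(1+e^{1.3760}) = 0.2017
E[score] = 0.8176 + 0.4710 + 0.2017 = 1.4903

1.49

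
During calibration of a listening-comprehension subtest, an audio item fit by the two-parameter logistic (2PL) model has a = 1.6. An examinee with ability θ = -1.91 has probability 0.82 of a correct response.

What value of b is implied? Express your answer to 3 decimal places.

-2.858

P(θ) = 1 / (1 + exp(−a(θ − b)))
logit(0.82) = ln(0.82/0.18) = 1.5163
b = θ − logit/(a) = -1.91 − 1.5163/1.6000 = -2.8577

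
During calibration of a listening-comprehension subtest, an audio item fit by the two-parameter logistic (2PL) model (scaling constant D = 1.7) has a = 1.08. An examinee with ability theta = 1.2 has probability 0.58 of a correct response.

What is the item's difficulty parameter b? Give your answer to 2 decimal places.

1.02

P(theta) = 1 / (1 + exp(−D·a(theta − b)))
logit(0.58) = ln(0.58/0.42) = 0.3228
b = theta − logit/(1.7·a) = 1.2 − 0.3228/1.8360 = 1.0242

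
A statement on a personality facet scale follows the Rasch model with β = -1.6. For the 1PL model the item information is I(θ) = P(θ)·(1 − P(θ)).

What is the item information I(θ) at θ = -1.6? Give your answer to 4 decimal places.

P = 1/(1+e^{0.0000}) = 0.5000
P(1−P) = 0.5000 × 0.5000 = 0.2500
I = P(1−P) = 0.25000

0.2500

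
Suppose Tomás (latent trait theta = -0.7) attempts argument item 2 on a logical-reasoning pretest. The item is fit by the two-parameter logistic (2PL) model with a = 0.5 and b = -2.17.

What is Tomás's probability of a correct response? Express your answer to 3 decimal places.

P(theta) = 1 / (1 + exp(−a(theta − b)))
Exponent: 0.5 × (-0.7 − (-2.17)) = 0.7350
1/(1 + e^{-0.7350}) = 0.6759

0.676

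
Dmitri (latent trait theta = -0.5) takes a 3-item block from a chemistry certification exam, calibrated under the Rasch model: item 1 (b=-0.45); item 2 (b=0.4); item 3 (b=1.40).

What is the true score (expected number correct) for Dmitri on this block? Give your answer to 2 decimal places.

0.91

P(theta) = 1 / (1 + exp(−(theta − b)))
P_1 = 1/(1+e^{0.0500}) = 0.4875
P_2 = 1/(1+e^{0.9000}) = 0.2891
P_3 = 1/(1+e^{1.9000}) = 0.1301
E[score] = 0.4875 + 0.2891 + 0.1301 = 0.9067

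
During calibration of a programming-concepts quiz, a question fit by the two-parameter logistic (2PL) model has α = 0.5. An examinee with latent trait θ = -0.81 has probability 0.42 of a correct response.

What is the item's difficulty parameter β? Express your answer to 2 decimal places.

P(θ) = 1 / (1 + exp(−α(θ − β)))
logit(0.42) = ln(0.42/0.58) = -0.3228
β = θ − logit/(α) = -0.81 − (-0.3228)/0.5000 = -0.1645

-0.16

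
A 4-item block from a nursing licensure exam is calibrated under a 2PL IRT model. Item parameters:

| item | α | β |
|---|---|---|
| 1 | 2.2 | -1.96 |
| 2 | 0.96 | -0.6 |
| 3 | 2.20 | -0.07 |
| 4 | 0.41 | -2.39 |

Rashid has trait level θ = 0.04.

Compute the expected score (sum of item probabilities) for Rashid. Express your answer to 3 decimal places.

2.927

P(θ) = 1 / (1 + exp(−α(θ − β)))
P_1 = 1/(1+e^{-4.4000}) = 0.9879
P_2 = 1/(1+e^{-0.6144}) = 0.6489
P_3 = 1/(1+e^{-0.2420}) = 0.5602
P_4 = 1/(1+e^{-0.9963}) = 0.7303
E[score] = 0.9879 + 0.6489 + 0.5602 + 0.7303 = 2.9274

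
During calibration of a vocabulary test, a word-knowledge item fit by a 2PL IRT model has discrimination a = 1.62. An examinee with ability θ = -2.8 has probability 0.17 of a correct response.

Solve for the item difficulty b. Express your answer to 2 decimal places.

P(θ) = 1 / (1 + exp(−a(θ − b)))
logit(0.17) = ln(0.17/0.83) = -1.5856
b = θ − logit/(a) = -2.8 − (-1.5856)/1.6200 = -1.8212

-1.82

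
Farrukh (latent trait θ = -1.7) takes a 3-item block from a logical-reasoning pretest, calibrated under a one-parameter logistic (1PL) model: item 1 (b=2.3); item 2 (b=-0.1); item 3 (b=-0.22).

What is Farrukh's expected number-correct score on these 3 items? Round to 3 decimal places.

0.371

P(θ) = 1 / (1 + exp(−(θ − b)))
P_1 = 1/(1+e^{4.0000}) = 0.0180
P_2 = 1/(1+e^{1.6000}) = 0.1680
P_3 = 1/(1+e^{1.4800}) = 0.1854
E[score] = 0.0180 + 0.1680 + 0.1854 = 0.3714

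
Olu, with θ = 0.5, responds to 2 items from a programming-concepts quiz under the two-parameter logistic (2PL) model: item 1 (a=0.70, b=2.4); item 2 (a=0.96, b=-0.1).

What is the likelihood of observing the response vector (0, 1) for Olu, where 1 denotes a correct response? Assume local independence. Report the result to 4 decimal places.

0.5063

P(θ) = 1 / (1 + exp(−a(θ − b)))
P_1 = 1/(1+e^{1.3300}) = 0.2092
P_2 = 1/(1+e^{-0.5760}) = 0.6401
L = (1−P_1) × P_2 = 0.7908 × 0.6401 = 0.50625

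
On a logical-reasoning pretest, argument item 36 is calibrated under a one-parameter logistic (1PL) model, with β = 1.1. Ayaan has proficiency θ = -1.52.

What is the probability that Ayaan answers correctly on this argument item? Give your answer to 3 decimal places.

0.068

P(θ) = 1 / (1 + exp(−(θ − β)))
Exponent: (-1.52 − 1.1) = -2.6200
1/(1 + e^{2.6200}) = 0.0679
P = 0.0679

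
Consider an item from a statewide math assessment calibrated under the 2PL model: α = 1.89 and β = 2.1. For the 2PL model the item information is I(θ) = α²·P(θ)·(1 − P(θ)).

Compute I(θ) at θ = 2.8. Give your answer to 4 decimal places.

0.5933

P = 1/(1+e^{-1.3230}) = 0.7897
P(1−P) = 0.7897 × 0.2103 = 0.1661
I = α² × P(1−P) = 1.89² × 0.1661 = 0.59327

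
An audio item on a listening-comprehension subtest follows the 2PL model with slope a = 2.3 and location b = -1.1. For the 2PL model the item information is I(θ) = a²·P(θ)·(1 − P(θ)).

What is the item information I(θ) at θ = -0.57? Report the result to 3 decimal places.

0.931

P = 1/(1+e^{-1.2190}) = 0.7719
P(1−P) = 0.7719 × 0.2281 = 0.1761
I = a² × P(1−P) = 2.3² × 0.1761 = 0.93145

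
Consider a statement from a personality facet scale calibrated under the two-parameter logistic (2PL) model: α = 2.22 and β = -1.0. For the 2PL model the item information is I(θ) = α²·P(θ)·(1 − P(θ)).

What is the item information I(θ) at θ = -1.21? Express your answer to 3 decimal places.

P = 1/(1+e^{0.4662}) = 0.3855
P(1−P) = 0.3855 × 0.6145 = 0.2369
I = α² × P(1−P) = 2.22² × 0.2369 = 1.16751

1.168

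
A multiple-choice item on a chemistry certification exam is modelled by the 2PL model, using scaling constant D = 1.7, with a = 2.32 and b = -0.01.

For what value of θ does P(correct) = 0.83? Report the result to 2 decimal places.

P(θ) = 1 / (1 + exp(−D·a(θ − b)))
logit = ln(0.8300/0.1700) = 1.5856
θ = b + logit/(1.7·a) = -0.01 + 1.5856/3.9440 = 0.3920

0.39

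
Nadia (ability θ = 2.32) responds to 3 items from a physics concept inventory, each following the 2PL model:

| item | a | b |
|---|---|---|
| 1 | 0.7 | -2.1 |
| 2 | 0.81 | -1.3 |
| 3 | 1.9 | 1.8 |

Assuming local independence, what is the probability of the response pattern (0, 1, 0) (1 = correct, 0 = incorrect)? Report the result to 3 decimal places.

0.011

P(θ) = 1 / (1 + exp(−a(θ − b)))
P_1 = 1/(1+e^{-3.0940}) = 0.9566
P_2 = 1/(1+e^{-2.9322}) = 0.9494
P_3 = 1/(1+e^{-0.9880}) = 0.7287
L = (1−P_1) × P_2 × (1−P_3) = 0.0434 × 0.9494 × 0.2713 = 0.01117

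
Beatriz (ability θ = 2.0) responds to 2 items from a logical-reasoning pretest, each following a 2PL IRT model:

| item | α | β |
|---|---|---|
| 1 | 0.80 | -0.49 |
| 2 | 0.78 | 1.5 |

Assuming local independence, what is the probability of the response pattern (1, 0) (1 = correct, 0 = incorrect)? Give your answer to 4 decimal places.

0.3553

P(θ) = 1 / (1 + exp(−α(θ − β)))
P_1 = 1/(1+e^{-1.9920}) = 0.8800
P_2 = 1/(1+e^{-0.3900}) = 0.5963
L = P_1 × (1−P_2) = 0.8800 × 0.4037 = 0.35525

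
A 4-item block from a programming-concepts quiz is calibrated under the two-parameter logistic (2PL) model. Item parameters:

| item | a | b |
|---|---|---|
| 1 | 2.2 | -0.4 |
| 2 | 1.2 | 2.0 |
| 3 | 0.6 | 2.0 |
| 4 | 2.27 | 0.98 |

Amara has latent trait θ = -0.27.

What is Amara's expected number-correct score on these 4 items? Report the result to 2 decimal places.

0.89

P(θ) = 1 / (1 + exp(−a(θ − b)))
P_1 = 1/(1+e^{-0.2860}) = 0.5710
P_2 = 1/(1+e^{2.7240}) = 0.0616
P_3 = 1/(1+e^{1.3620}) = 0.2039
P_4 = 1/(1+e^{2.8375}) = 0.0553
E[score] = 0.5710 + 0.0616 + 0.2039 + 0.0553 = 0.8918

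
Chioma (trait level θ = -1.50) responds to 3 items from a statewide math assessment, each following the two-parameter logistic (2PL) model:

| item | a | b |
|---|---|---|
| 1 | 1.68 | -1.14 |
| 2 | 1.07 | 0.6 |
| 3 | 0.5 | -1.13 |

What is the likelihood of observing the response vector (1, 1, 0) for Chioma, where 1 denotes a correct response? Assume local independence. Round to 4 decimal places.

P(θ) = 1 / (1 + exp(−a(θ − b)))
P_1 = 1/(1+e^{0.6048}) = 0.3532
P_2 = 1/(1+e^{2.2470}) = 0.0956
P_3 = 1/(1+e^{0.1850}) = 0.4539
L = P_1 × P_2 × (1−P_3) = 0.3532 × 0.0956 × 0.5461 = 0.01844

0.0184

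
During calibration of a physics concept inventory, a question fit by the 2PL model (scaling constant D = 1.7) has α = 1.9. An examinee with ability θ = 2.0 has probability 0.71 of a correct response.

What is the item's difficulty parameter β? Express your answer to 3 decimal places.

1.723

P(θ) = 1 / (1 + exp(−D·α(θ − β)))
logit(0.71) = ln(0.71/0.29) = 0.8954
β = θ − logit/(1.7·α) = 2.0 − 0.8954/3.2300 = 1.7228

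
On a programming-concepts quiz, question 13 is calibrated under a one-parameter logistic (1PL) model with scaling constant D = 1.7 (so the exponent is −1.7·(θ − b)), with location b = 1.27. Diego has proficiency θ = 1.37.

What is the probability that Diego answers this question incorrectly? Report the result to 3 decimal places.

P(θ) = 1 / (1 + exp(−D·(θ − b)))
Exponent: 1.7 × (1.37 − 1.27) = 0.1700
1/(1 + e^{-0.1700}) = 0.5424
P = 0.5424
P(incorrect) = 1 − 0.5424 = 0.4576

0.458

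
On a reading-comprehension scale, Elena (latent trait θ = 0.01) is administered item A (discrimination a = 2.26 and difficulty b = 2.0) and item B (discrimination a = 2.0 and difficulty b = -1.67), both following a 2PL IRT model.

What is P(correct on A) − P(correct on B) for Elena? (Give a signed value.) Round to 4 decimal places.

-0.9554

P(θ) = 1 / (1 + exp(−a(θ − b)))
P_A = 0.0110
P_B = 0.9664
P_A − P_B = -0.9554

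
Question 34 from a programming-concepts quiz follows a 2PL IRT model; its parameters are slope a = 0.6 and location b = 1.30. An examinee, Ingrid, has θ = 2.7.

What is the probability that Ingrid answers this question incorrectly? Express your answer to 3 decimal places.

0.302

P(θ) = 1 / (1 + exp(−a(θ − b)))
Exponent: 0.6 × (2.7 − 1.30) = 0.8400
1/(1 + e^{-0.8400}) = 0.6985
P(incorrect) = 1 − 0.6985 = 0.3015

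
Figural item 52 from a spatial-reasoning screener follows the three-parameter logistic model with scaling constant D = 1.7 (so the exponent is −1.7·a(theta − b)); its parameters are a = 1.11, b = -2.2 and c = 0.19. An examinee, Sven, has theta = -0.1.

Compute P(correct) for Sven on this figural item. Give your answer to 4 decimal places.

0.9849

P(theta) = c + (1 − c) · 1 / (1 + exp(−D·a(theta − b)))
Exponent: 1.7 × 1.11 × (-0.1 − (-2.2)) = 3.9627
1/(1 + e^{-3.9627}) = 0.9813
P = 0.19 + 0.81 × 0.9813 = 0.9849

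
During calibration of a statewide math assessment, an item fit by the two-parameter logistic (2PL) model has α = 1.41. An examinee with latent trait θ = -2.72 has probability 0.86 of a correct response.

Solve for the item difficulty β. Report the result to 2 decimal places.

-4.01

P(θ) = 1 / (1 + exp(−α(θ − β)))
logit(0.86) = ln(0.86/0.14) = 1.8153
β = θ − logit/(α) = -2.72 − 1.8153/1.4100 = -4.0074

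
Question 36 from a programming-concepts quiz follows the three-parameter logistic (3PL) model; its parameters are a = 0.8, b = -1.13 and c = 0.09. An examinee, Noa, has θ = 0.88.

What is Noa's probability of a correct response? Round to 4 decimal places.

0.8482

P(θ) = c + (1 − c) · 1 / (1 + exp(−a(θ − b)))
Exponent: 0.8 × (0.88 − (-1.13)) = 1.6080
1/(1 + e^{-1.6080}) = 0.8331
P = 0.09 + 0.91 × 0.8331 = 0.8482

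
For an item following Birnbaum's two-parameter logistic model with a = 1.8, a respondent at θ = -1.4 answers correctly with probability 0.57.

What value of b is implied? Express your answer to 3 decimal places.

P(θ) = 1 / (1 + exp(−a(θ − b)))
logit(0.57) = ln(0.57/0.43) = 0.2819
b = θ − logit/(a) = -1.4 − 0.2819/1.8000 = -1.5566

-1.557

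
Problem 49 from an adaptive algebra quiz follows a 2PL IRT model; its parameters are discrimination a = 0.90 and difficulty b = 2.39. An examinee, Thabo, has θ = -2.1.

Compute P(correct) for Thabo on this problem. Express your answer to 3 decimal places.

0.017

P(θ) = 1 / (1 + exp(−a(θ − b)))
Exponent: 0.90 × (-2.1 − 2.39) = -4.0410
1/(1 + e^{4.0410}) = 0.0173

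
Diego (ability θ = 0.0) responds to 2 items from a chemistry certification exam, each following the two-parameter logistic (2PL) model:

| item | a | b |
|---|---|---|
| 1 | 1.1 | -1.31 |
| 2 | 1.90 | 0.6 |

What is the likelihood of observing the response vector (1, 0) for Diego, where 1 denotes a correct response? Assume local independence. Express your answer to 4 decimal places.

0.6127

P(θ) = 1 / (1 + exp(−a(θ − b)))
P_1 = 1/(1+e^{-1.4410}) = 0.8086
P_2 = 1/(1+e^{1.1400}) = 0.2423
L = P_1 × (1−P_2) = 0.8086 × 0.7577 = 0.61267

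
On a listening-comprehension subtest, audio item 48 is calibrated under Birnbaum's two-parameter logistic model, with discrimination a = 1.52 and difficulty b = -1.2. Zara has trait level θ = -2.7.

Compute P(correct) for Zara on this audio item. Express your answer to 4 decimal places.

P(θ) = 1 / (1 + exp(−a(θ − b)))
Exponent: 1.52 × (-2.7 − (-1.2)) = -2.2800
1/(1 + e^{2.2800}) = 0.0928

0.0928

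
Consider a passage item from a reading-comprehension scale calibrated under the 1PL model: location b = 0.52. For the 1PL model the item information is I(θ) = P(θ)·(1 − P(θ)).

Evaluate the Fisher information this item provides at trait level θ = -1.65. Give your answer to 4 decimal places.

0.0920

P = 1/(1+e^{2.1700}) = 0.1025
P(1−P) = 0.1025 × 0.8975 = 0.0920
I = P(1−P) = 0.09198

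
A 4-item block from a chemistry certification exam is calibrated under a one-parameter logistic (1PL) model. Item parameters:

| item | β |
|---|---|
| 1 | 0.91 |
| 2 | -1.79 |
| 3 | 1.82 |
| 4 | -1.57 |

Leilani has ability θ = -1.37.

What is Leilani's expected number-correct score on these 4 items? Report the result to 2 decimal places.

1.29

P(θ) = 1 / (1 + exp(−(θ − β)))
P_1 = 1/(1+e^{2.2800}) = 0.0928
P_2 = 1/(1+e^{-0.4200}) = 0.6035
P_3 = 1/(1+e^{3.1900}) = 0.0395
P_4 = 1/(1+e^{-0.2000}) = 0.5498
E[score] = 0.0928 + 0.6035 + 0.0395 + 0.5498 = 1.2857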